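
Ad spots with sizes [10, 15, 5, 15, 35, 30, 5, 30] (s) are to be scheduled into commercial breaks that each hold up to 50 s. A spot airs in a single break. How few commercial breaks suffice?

3

Total = 35 + 30 + 30 + 15 + 15 + 10 + 5 + 5 = 145 s.
Lower bound: ⌈145/50⌉ = 3 commercial breaks.
A packing using 3 commercial breaks:
  break 1: 35 + 15 = 50
  break 2: 30 + 15 + 5 = 50
  break 3: 30 + 10 + 5 = 45
This matches the lower bound, so 3 is optimal.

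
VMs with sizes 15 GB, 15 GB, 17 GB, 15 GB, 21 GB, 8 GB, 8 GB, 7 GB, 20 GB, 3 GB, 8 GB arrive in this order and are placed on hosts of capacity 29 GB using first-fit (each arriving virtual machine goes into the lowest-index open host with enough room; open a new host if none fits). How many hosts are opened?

6

  15 → host 1 (new)  [load 15/29]
  15 → host 2 (new)  [load 15/29]
  17 → host 3 (new)  [load 17/29]
  15 → host 4 (new)  [load 15/29]
  21 → host 5 (new)  [load 21/29]
  8 → host 1  [load 23/29]
  8 → host 2  [load 23/29]
  7 → host 3  [load 24/29]
  20 → host 6 (new)  [load 20/29]
  3 → host 1  [load 26/29]
  8 → host 4  [load 23/29]
6 hosts opened.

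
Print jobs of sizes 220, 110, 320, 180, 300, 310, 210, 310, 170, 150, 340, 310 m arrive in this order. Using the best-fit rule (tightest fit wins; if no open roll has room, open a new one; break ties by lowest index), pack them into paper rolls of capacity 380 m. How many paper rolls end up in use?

9

  220 → roll 1 (new)  [load 220/380]
  110 → roll 1  [load 330/380]
  320 → roll 2 (new)  [load 320/380]
  180 → roll 3 (new)  [load 180/380]
  300 → roll 4 (new)  [load 300/380]
  310 → roll 5 (new)  [load 310/380]
  210 → roll 6 (new)  [load 210/380]
  310 → roll 7 (new)  [load 310/380]
  170 → roll 6  [load 380/380]
  150 → roll 3  [load 330/380]
  340 → roll 8 (new)  [load 340/380]
  310 → roll 9 (new)  [load 310/380]
9 paper rolls opened.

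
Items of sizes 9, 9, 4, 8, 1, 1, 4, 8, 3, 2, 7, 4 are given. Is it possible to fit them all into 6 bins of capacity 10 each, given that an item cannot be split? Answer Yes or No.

Total = 60; ⌈60/10⌉ = 6.
The bound of 6 does not rule out 6, but exhaustive search shows no assignment into 6 bins of capacity 10 exists — the minimum is 7.

No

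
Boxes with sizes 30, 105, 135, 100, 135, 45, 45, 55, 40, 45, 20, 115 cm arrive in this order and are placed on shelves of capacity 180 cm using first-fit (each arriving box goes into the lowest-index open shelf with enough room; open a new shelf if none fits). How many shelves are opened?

  30 → shelf 1 (new)  [load 30/180]
  105 → shelf 1  [load 135/180]
  135 → shelf 2 (new)  [load 135/180]
  100 → shelf 3 (new)  [load 100/180]
  135 → shelf 4 (new)  [load 135/180]
  45 → shelf 1  [load 180/180]
  45 → shelf 2  [load 180/180]
  55 → shelf 3  [load 155/180]
  40 → shelf 4  [load 175/180]
  45 → shelf 5 (new)  [load 45/180]
  20 → shelf 3  [load 175/180]
  115 → shelf 5  [load 160/180]
5 shelves opened.

5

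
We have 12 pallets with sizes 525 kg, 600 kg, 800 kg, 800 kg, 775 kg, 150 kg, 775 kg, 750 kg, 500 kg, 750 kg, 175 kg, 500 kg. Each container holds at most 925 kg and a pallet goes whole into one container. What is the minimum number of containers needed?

10

Total = 800 + 800 + 775 + 775 + 750 + 750 + 600 + 525 + 500 + 500 + 175 + 150 = 7100 kg.
Lower bound: ⌈7100/925⌉ = 8 containers.
Also, 10 pallets each exceed 925/2 kg, and no two of those can share a container, so at least 10 containers are needed.
A packing using 10 containers:
  container 1: 800 = 800
  container 2: 800 = 800
  container 3: 775 + 150 = 925
  container 4: 775 = 775
  container 5: 750 + 175 = 925
  container 6: 750 = 750
  container 7: 600 = 600
  container 8: 525 = 525
  container 9: 500 = 500
  container 10: 500 = 500
This matches the lower bound, so 10 is optimal.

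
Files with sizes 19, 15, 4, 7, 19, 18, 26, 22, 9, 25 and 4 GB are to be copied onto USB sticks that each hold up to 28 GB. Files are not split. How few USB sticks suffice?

7

Total = 26 + 25 + 22 + 19 + 19 + 18 + 15 + 9 + 7 + 4 + 4 = 168 GB.
Lower bound: ⌈168/28⌉ = 6 USB sticks.
Also, 7 files each exceed 14 GB, and no two of those can share a USB stick, so at least 7 USB sticks are needed.
A packing using 7 USB sticks:
  USB stick 1: 26 = 26
  USB stick 2: 25 = 25
  USB stick 3: 22 + 4 = 26
  USB stick 4: 19 + 9 = 28
  USB stick 5: 19 + 7 = 26
  USB stick 6: 18 + 4 = 22
  USB stick 7: 15 = 15
This matches the lower bound, so 7 is optimal.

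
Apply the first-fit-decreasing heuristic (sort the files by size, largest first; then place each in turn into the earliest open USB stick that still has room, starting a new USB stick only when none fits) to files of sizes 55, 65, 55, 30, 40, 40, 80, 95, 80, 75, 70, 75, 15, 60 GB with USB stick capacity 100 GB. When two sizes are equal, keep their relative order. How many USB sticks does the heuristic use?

Sorted descending: 95, 80, 80, 75, 75, 70, 65, 60, 55, 55, 40, 40, 30, 15.
  95 → USB stick 1 (new)  [load 95/100]
  80 → USB stick 2 (new)  [load 80/100]
  80 → USB stick 3 (new)  [load 80/100]
  75 → USB stick 4 (new)  [load 75/100]
  75 → USB stick 5 (new)  [load 75/100]
  70 → USB stick 6 (new)  [load 70/100]
  65 → USB stick 7 (new)  [load 65/100]
  60 → USB stick 8 (new)  [load 60/100]
  55 → USB stick 9 (new)  [load 55/100]
  55 → USB stick 10 (new)  [load 55/100]
  40 → USB stick 8  [load 100/100]
  40 → USB stick 9  [load 95/100]
  30 → USB stick 6  [load 100/100]
  15 → USB stick 2  [load 95/100]
10 USB sticks opened.

10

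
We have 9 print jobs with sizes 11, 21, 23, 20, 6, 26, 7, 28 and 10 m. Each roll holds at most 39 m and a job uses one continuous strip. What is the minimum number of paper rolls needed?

Total = 28 + 26 + 23 + 21 + 20 + 11 + 10 + 7 + 6 = 152 m.
Lower bound: ⌈152/39⌉ = 4 paper rolls.
Also, 5 print jobs each exceed 39/2 m, and no two of those can share a roll, so at least 5 paper rolls are needed.
A packing using 5 paper rolls:
  roll 1: 28 + 11 = 39
  roll 2: 26 + 10 = 36
  roll 3: 23 + 7 + 6 = 36
  roll 4: 21 = 21
  roll 5: 20 = 20
This matches the lower bound, so 5 is optimal.

5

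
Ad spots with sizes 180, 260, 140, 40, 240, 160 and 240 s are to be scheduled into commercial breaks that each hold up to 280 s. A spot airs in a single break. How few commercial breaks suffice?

Total = 260 + 240 + 240 + 180 + 160 + 140 + 40 = 1260 s.
Lower bound: ⌈1260/280⌉ = 5 commercial breaks.
A packing using 6 commercial breaks:
  break 1: 260 = 260
  break 2: 240 + 40 = 280
  break 3: 240 = 240
  break 4: 180 = 180
  break 5: 160 = 160
  break 6: 140 = 140
No arrangement into 5 commercial breaks stays within capacity, so 6 is optimal.

6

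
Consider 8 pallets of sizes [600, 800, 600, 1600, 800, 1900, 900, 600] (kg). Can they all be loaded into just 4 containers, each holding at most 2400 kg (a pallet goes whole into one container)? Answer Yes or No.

Yes

A valid assignment using 4 containers:
  container 1: 1900 = 1900
  container 2: 1600 + 800 = 2400
  container 3: 900 + 800 + 600 = 2300
  container 4: 600 + 600 = 1200
Every load is within 2400 kg, so 4 containers suffice.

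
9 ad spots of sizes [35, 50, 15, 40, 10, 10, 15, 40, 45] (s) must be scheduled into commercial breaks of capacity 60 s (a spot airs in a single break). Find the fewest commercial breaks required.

Total = 50 + 45 + 40 + 40 + 35 + 15 + 15 + 10 + 10 = 260 s.
Lower bound: ⌈260/60⌉ = 5 commercial breaks.
A packing using 5 commercial breaks:
  break 1: 50 + 10 = 60
  break 2: 45 + 15 = 60
  break 3: 40 + 15 = 55
  break 4: 40 + 10 = 50
  break 5: 35 = 35
This matches the lower bound, so 5 is optimal.

5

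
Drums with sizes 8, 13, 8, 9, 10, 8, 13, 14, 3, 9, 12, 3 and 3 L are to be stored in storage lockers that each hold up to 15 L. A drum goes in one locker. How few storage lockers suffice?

10

Total = 14 + 13 + 13 + 12 + 10 + 9 + 9 + 8 + 8 + 8 + 3 + 3 + 3 = 113 L.
Lower bound: ⌈113/15⌉ = 8 storage lockers.
Also, 10 drums each exceed 15/2 L, and no two of those can share a locker, so at least 10 storage lockers are needed.
A packing using 10 storage lockers:
  locker 1: 14 = 14
  locker 2: 13 = 13
  locker 3: 13 = 13
  locker 4: 12 + 3 = 15
  locker 5: 10 + 3 = 13
  locker 6: 9 + 3 = 12
  locker 7: 9 = 9
  locker 8: 8 = 8
  locker 9: 8 = 8
  locker 10: 8 = 8
This matches the lower bound, so 10 is optimal.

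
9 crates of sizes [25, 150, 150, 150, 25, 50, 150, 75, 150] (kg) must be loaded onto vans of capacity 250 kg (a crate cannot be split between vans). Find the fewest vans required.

5

Total = 150 + 150 + 150 + 150 + 150 + 75 + 50 + 25 + 25 = 925 kg.
Lower bound: ⌈925/250⌉ = 4 vans.
Also, 5 crates each exceed 125 kg, and no two of those can share a van, so at least 5 vans are needed.
A packing using 5 vans:
  van 1: 150 + 75 + 25 = 250
  van 2: 150 + 50 + 25 = 225
  van 3: 150 = 150
  van 4: 150 = 150
  van 5: 150 = 150
This matches the lower bound, so 5 is optimal.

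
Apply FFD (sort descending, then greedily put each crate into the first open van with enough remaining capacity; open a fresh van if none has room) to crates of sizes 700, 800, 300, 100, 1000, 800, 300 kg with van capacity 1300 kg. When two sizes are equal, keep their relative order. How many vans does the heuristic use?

4

Sorted descending: 1000, 800, 800, 700, 300, 300, 100.
  1000 → van 1 (new)  [load 1000/1300]
  800 → van 2 (new)  [load 800/1300]
  800 → van 3 (new)  [load 800/1300]
  700 → van 4 (new)  [load 700/1300]
  300 → van 1  [load 1300/1300]
  300 → van 2  [load 1100/1300]
  100 → van 2  [load 1200/1300]
4 vans opened.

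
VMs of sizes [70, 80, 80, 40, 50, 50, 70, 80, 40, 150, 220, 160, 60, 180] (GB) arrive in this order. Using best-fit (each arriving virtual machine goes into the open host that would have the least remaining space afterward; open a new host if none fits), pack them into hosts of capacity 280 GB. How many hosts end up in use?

6

  70 → host 1 (new)  [load 70/280]
  80 → host 1  [load 150/280]
  80 → host 1  [load 230/280]
  40 → host 1  [load 270/280]
  50 → host 2 (new)  [load 50/280]
  50 → host 2  [load 100/280]
  70 → host 2  [load 170/280]
  80 → host 2  [load 250/280]
  40 → host 3 (new)  [load 40/280]
  150 → host 3  [load 190/280]
  220 → host 4 (new)  [load 220/280]
  160 → host 5 (new)  [load 160/280]
  60 → host 4  [load 280/280]
  180 → host 6 (new)  [load 180/280]
6 hosts opened.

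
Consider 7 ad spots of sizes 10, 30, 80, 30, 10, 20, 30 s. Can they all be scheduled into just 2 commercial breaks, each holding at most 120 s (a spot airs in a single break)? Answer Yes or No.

A valid assignment using 2 commercial breaks:
  break 1: 80 + 30 + 10 = 120
  break 2: 30 + 30 + 20 + 10 = 90
Every load is within 120 s, so 2 commercial breaks suffice.

Yes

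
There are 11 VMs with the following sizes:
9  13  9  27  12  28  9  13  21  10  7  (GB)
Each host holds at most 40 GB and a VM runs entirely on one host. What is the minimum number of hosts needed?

Total = 28 + 27 + 21 + 13 + 13 + 12 + 10 + 9 + 9 + 9 + 7 = 158 GB.
Lower bound: ⌈158/40⌉ = 4 hosts.
A packing using 4 hosts:
  host 1: 28 + 12 = 40
  host 2: 27 + 13 = 40
  host 3: 21 + 10 + 9 = 40
  host 4: 13 + 9 + 9 + 7 = 38
This matches the lower bound, so 4 is optimal.

4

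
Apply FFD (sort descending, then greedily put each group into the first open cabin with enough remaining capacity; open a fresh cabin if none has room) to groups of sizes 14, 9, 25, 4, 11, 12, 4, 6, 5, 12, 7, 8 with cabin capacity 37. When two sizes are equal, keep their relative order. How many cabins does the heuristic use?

Sorted descending: 25, 14, 12, 12, 11, 9, 8, 7, 6, 5, 4, 4.
  25 → cabin 1 (new)  [load 25/37]
  14 → cabin 2 (new)  [load 14/37]
  12 → cabin 1  [load 37/37]
  12 → cabin 2  [load 26/37]
  11 → cabin 2  [load 37/37]
  9 → cabin 3 (new)  [load 9/37]
  8 → cabin 3  [load 17/37]
  7 → cabin 3  [load 24/37]
  6 → cabin 3  [load 30/37]
  5 → cabin 3  [load 35/37]
  4 → cabin 4 (new)  [load 4/37]
  4 → cabin 4  [load 8/37]
4 cabins opened.

4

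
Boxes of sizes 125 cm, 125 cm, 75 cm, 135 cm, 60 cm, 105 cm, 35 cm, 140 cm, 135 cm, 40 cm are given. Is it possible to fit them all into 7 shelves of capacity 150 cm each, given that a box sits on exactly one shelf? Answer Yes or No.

No

Total = 975 cm; ⌈975/150⌉ = 7.
The bound of 7 does not rule out 7, but exhaustive search shows no assignment into 7 shelves of capacity 150 cm exists — the minimum is 8.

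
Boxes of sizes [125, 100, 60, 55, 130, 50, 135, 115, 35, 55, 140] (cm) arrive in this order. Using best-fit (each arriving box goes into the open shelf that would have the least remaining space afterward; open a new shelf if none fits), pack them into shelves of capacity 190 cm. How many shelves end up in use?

  125 → shelf 1 (new)  [load 125/190]
  100 → shelf 2 (new)  [load 100/190]
  60 → shelf 1  [load 185/190]
  55 → shelf 2  [load 155/190]
  130 → shelf 3 (new)  [load 130/190]
  50 → shelf 3  [load 180/190]
  135 → shelf 4 (new)  [load 135/190]
  115 → shelf 5 (new)  [load 115/190]
  35 → shelf 2  [load 190/190]
  55 → shelf 4  [load 190/190]
  140 → shelf 6 (new)  [load 140/190]
6 shelves opened.

6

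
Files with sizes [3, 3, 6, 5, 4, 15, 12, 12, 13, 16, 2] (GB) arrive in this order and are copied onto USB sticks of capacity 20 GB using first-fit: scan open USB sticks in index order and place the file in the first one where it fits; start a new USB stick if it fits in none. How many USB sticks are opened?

6

  3 → USB stick 1 (new)  [load 3/20]
  3 → USB stick 1  [load 6/20]
  6 → USB stick 1  [load 12/20]
  5 → USB stick 1  [load 17/20]
  4 → USB stick 2 (new)  [load 4/20]
  15 → USB stick 2  [load 19/20]
  12 → USB stick 3 (new)  [load 12/20]
  12 → USB stick 4 (new)  [load 12/20]
  13 → USB stick 5 (new)  [load 13/20]
  16 → USB stick 6 (new)  [load 16/20]
  2 → USB stick 1  [load 19/20]
6 USB sticks opened.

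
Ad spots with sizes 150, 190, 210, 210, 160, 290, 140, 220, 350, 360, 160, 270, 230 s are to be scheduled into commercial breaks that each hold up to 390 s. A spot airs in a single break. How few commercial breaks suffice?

9

Total = 360 + 350 + 290 + 270 + 230 + 220 + 210 + 210 + 190 + 160 + 160 + 150 + 140 = 2940 s.
Lower bound: ⌈2940/390⌉ = 8 commercial breaks.
A packing using 9 commercial breaks:
  break 1: 360 = 360
  break 2: 350 = 350
  break 3: 290 = 290
  break 4: 270 = 270
  break 5: 230 + 160 = 390
  break 6: 220 + 160 = 380
  break 7: 210 + 150 = 360
  break 8: 210 + 140 = 350
  break 9: 190 = 190
No arrangement into 8 commercial breaks stays within capacity, so 9 is optimal.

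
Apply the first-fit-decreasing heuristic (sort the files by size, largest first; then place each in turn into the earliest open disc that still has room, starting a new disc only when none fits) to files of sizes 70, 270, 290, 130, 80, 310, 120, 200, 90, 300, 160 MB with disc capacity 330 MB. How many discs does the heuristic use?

Sorted descending: 310, 300, 290, 270, 200, 160, 130, 120, 90, 80, 70.
  310 → disc 1 (new)  [load 310/330]
  300 → disc 2 (new)  [load 300/330]
  290 → disc 3 (new)  [load 290/330]
  270 → disc 4 (new)  [load 270/330]
  200 → disc 5 (new)  [load 200/330]
  160 → disc 6 (new)  [load 160/330]
  130 → disc 5  [load 330/330]
  120 → disc 6  [load 280/330]
  90 → disc 7 (new)  [load 90/330]
  80 → disc 7  [load 170/330]
  70 → disc 7  [load 240/330]
7 discs opened.

7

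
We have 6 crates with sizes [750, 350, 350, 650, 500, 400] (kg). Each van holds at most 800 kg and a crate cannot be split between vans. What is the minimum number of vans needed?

Total = 750 + 650 + 500 + 400 + 350 + 350 = 3000 kg.
Lower bound: ⌈3000/800⌉ = 4 vans.
A packing using 5 vans:
  van 1: 750 = 750
  van 2: 650 = 650
  van 3: 500 = 500
  van 4: 400 + 350 = 750
  van 5: 350 = 350
No arrangement into 4 vans stays within capacity, so 5 is optimal.

5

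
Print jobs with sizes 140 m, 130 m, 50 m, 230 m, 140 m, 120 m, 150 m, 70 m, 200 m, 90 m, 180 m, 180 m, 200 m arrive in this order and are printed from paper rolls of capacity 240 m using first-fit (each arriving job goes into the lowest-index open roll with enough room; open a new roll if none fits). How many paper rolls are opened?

10

  140 → roll 1 (new)  [load 140/240]
  130 → roll 2 (new)  [load 130/240]
  50 → roll 1  [load 190/240]
  230 → roll 3 (new)  [load 230/240]
  140 → roll 4 (new)  [load 140/240]
  120 → roll 5 (new)  [load 120/240]
  150 → roll 6 (new)  [load 150/240]
  70 → roll 2  [load 200/240]
  200 → roll 7 (new)  [load 200/240]
  90 → roll 4  [load 230/240]
  180 → roll 8 (new)  [load 180/240]
  180 → roll 9 (new)  [load 180/240]
  200 → roll 10 (new)  [load 200/240]
10 paper rolls opened.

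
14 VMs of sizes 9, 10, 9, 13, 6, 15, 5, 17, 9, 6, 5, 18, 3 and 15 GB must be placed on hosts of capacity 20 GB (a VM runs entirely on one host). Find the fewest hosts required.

8

Total = 18 + 17 + 15 + 15 + 13 + 10 + 9 + 9 + 9 + 6 + 6 + 5 + 5 + 3 = 140 GB.
Lower bound: ⌈140/20⌉ = 7 hosts.
A packing using 8 hosts:
  host 1: 18 = 18
  host 2: 17 + 3 = 20
  host 3: 15 + 5 = 20
  host 4: 15 + 5 = 20
  host 5: 13 + 6 = 19
  host 6: 10 + 9 = 19
  host 7: 9 + 9 = 18
  host 8: 6 = 6
No arrangement into 7 hosts stays within capacity, so 8 is optimal.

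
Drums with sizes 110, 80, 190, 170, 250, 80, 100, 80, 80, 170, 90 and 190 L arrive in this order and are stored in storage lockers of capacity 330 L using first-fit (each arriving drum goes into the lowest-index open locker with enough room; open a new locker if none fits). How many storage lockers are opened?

6

  110 → locker 1 (new)  [load 110/330]
  80 → locker 1  [load 190/330]
  190 → locker 2 (new)  [load 190/330]
  170 → locker 3 (new)  [load 170/330]
  250 → locker 4 (new)  [load 250/330]
  80 → locker 1  [load 270/330]
  100 → locker 2  [load 290/330]
  80 → locker 3  [load 250/330]
  80 → locker 3  [load 330/330]
  170 → locker 5 (new)  [load 170/330]
  90 → locker 5  [load 260/330]
  190 → locker 6 (new)  [load 190/330]
6 storage lockers opened.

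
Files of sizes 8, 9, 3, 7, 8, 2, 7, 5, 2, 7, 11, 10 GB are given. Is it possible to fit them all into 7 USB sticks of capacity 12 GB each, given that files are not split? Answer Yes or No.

No

Total = 79 GB; ⌈79/12⌉ = 7.
8 files each exceed half the capacity and cannot share a USB stick, forcing at least 8 USB sticks.
At least 8 USB sticks are required, but only 7 are allowed.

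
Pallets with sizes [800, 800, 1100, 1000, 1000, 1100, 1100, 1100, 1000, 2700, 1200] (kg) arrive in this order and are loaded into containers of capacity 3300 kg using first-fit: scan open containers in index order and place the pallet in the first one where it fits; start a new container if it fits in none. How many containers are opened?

5

  800 → container 1 (new)  [load 800/3300]
  800 → container 1  [load 1600/3300]
  1100 → container 1  [load 2700/3300]
  1000 → container 2 (new)  [load 1000/3300]
  1000 → container 2  [load 2000/3300]
  1100 → container 2  [load 3100/3300]
  1100 → container 3 (new)  [load 1100/3300]
  1100 → container 3  [load 2200/3300]
  1000 → container 3  [load 3200/3300]
  2700 → container 4 (new)  [load 2700/3300]
  1200 → container 5 (new)  [load 1200/3300]
5 containers opened.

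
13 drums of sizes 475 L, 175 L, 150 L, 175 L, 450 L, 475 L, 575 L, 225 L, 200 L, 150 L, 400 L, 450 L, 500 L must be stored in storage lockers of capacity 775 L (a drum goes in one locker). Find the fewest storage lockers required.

Total = 575 + 500 + 475 + 475 + 450 + 450 + 400 + 225 + 200 + 175 + 175 + 150 + 150 = 4400 L.
Lower bound: ⌈4400/775⌉ = 6 storage lockers.
Also, 7 drums each exceed 775/2 L, and no two of those can share a locker, so at least 7 storage lockers are needed.
A packing using 7 storage lockers:
  locker 1: 575 + 200 = 775
  locker 2: 500 + 225 = 725
  locker 3: 475 + 175 = 650
  locker 4: 475 + 175 = 650
  locker 5: 450 + 150 + 150 = 750
  locker 6: 450 = 450
  locker 7: 400 = 400
This matches the lower bound, so 7 is optimal.

7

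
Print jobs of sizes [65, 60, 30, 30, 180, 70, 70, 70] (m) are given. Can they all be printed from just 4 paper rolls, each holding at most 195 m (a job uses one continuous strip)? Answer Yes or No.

Yes

A valid assignment using 4 paper rolls:
  roll 1: 180 = 180
  roll 2: 70 + 70 + 30 = 170
  roll 3: 70 + 65 + 60 = 195
  roll 4: 30 = 30
Every load is within 195 m, so 4 paper rolls suffice.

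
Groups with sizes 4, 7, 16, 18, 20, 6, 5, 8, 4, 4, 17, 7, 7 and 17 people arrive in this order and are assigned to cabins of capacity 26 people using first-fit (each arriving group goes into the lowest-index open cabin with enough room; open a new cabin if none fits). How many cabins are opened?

  4 → cabin 1 (new)  [load 4/26]
  7 → cabin 1  [load 11/26]
  16 → cabin 2 (new)  [load 16/26]
  18 → cabin 3 (new)  [load 18/26]
  20 → cabin 4 (new)  [load 20/26]
  6 → cabin 1  [load 17/26]
  5 → cabin 1  [load 22/26]
  8 → cabin 2  [load 24/26]
  4 → cabin 1  [load 26/26]
  4 → cabin 3  [load 22/26]
  17 → cabin 5 (new)  [load 17/26]
  7 → cabin 5  [load 24/26]
  7 → cabin 6 (new)  [load 7/26]
  17 → cabin 6  [load 24/26]
6 cabins opened.

6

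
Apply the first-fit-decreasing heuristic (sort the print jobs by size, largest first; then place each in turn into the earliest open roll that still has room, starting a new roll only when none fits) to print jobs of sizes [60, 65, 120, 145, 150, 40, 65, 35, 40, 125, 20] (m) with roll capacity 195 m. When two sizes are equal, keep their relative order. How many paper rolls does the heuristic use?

Sorted descending: 150, 145, 125, 120, 65, 65, 60, 40, 40, 35, 20.
  150 → roll 1 (new)  [load 150/195]
  145 → roll 2 (new)  [load 145/195]
  125 → roll 3 (new)  [load 125/195]
  120 → roll 4 (new)  [load 120/195]
  65 → roll 3  [load 190/195]
  65 → roll 4  [load 185/195]
  60 → roll 5 (new)  [load 60/195]
  40 → roll 1  [load 190/195]
  40 → roll 2  [load 185/195]
  35 → roll 5  [load 95/195]
  20 → roll 5  [load 115/195]
5 paper rolls opened.

5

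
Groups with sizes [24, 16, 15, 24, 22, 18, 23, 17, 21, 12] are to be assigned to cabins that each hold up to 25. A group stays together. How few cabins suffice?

10

Total = 24 + 24 + 23 + 22 + 21 + 18 + 17 + 16 + 15 + 12 = 192.
Lower bound: ⌈192/25⌉ = 8 cabins.
Also, 9 groups each exceed 25/2, and no two of those can share a cabin, so at least 9 cabins are needed.
A packing using 10 cabins:
  cabin 1: 24 = 24
  cabin 2: 24 = 24
  cabin 3: 23 = 23
  cabin 4: 22 = 22
  cabin 5: 21 = 21
  cabin 6: 18 = 18
  cabin 7: 17 = 17
  cabin 8: 16 = 16
  cabin 9: 15 = 15
  cabin 10: 12 = 12
No arrangement into 9 cabins stays within capacity, so 10 is optimal.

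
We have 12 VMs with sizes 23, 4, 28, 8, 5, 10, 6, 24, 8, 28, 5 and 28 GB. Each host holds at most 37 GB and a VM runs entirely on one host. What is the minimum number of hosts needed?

Total = 28 + 28 + 28 + 24 + 23 + 10 + 8 + 8 + 6 + 5 + 5 + 4 = 177 GB.
Lower bound: ⌈177/37⌉ = 5 hosts.
A packing using 5 hosts:
  host 1: 28 + 8 = 36
  host 2: 28 + 8 = 36
  host 3: 28 + 6 = 34
  host 4: 24 + 10 = 34
  host 5: 23 + 5 + 5 + 4 = 37
This matches the lower bound, so 5 is optimal.

5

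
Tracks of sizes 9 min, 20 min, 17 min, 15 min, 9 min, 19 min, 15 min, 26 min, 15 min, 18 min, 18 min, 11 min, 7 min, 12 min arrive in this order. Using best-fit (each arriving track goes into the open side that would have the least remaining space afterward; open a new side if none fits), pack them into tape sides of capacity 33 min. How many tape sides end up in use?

7

  9 → side 1 (new)  [load 9/33]
  20 → side 1  [load 29/33]
  17 → side 2 (new)  [load 17/33]
  15 → side 2  [load 32/33]
  9 → side 3 (new)  [load 9/33]
  19 → side 3  [load 28/33]
  15 → side 4 (new)  [load 15/33]
  26 → side 5 (new)  [load 26/33]
  15 → side 4  [load 30/33]
  18 → side 6 (new)  [load 18/33]
  18 → side 7 (new)  [load 18/33]
  11 → side 6  [load 29/33]
  7 → side 5  [load 33/33]
  12 → side 7  [load 30/33]
7 tape sides opened.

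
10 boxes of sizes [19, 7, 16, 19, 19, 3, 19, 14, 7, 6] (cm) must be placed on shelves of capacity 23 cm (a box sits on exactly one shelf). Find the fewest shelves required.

Total = 19 + 19 + 19 + 19 + 16 + 14 + 7 + 7 + 6 + 3 = 129 cm.
Lower bound: ⌈129/23⌉ = 6 shelves.
A packing using 7 shelves:
  shelf 1: 19 + 3 = 22
  shelf 2: 19 = 19
  shelf 3: 19 = 19
  shelf 4: 19 = 19
  shelf 5: 16 + 7 = 23
  shelf 6: 14 + 7 = 21
  shelf 7: 6 = 6
No arrangement into 6 shelves stays within capacity, so 7 is optimal.

7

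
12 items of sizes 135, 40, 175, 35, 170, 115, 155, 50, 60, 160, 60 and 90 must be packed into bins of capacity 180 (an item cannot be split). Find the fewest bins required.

Total = 175 + 170 + 160 + 155 + 135 + 115 + 90 + 60 + 60 + 50 + 40 + 35 = 1245.
Lower bound: ⌈1245/180⌉ = 7 bins.
A packing using 8 bins:
  bin 1: 175 = 175
  bin 2: 170 = 170
  bin 3: 160 = 160
  bin 4: 155 = 155
  bin 5: 135 + 40 = 175
  bin 6: 115 + 60 = 175
  bin 7: 90 + 60 = 150
  bin 8: 50 + 35 = 85
No arrangement into 7 bins stays within capacity, so 8 is optimal.

8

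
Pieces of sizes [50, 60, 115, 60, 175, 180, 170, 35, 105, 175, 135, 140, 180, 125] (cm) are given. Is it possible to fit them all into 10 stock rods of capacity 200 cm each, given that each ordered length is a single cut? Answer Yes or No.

Yes

A valid assignment using 10 stock rods:
  stock rod 1: 180 = 180
  stock rod 2: 180 = 180
  stock rod 3: 175 = 175
  stock rod 4: 175 = 175
  stock rod 5: 170 = 170
  stock rod 6: 140 + 60 = 200
  stock rod 7: 135 + 60 = 195
  stock rod 8: 125 + 50 = 175
  stock rod 9: 115 + 35 = 150
  stock rod 10: 105 = 105
Every load is within 200 cm, so 10 stock rods suffice.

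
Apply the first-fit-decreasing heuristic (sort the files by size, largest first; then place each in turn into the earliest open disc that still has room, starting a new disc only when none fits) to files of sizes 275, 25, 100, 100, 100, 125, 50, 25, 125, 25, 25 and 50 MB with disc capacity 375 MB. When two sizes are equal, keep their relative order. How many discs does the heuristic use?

Sorted descending: 275, 125, 125, 100, 100, 100, 50, 50, 25, 25, 25, 25.
  275 → disc 1 (new)  [load 275/375]
  125 → disc 2 (new)  [load 125/375]
  125 → disc 2  [load 250/375]
  100 → disc 1  [load 375/375]
  100 → disc 2  [load 350/375]
  100 → disc 3 (new)  [load 100/375]
  50 → disc 3  [load 150/375]
  50 → disc 3  [load 200/375]
  25 → disc 2  [load 375/375]
  25 → disc 3  [load 225/375]
  25 → disc 3  [load 250/375]
  25 → disc 3  [load 275/375]
3 discs opened.

3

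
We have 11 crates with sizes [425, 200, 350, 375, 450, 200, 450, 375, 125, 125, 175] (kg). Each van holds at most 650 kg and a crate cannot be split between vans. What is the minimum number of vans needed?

6

Total = 450 + 450 + 425 + 375 + 375 + 350 + 200 + 200 + 175 + 125 + 125 = 3250 kg.
Lower bound: ⌈3250/650⌉ = 5 vans.
Also, 6 crates each exceed 325 kg, and no two of those can share a van, so at least 6 vans are needed.
A packing using 6 vans:
  van 1: 450 + 200 = 650
  van 2: 450 + 200 = 650
  van 3: 425 + 175 = 600
  van 4: 375 + 125 + 125 = 625
  van 5: 375 = 375
  van 6: 350 = 350
This matches the lower bound, so 6 is optimal.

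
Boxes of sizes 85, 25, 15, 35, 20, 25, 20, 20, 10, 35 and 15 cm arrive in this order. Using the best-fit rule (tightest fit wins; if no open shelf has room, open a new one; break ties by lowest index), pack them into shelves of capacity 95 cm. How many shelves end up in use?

  85 → shelf 1 (new)  [load 85/95]
  25 → shelf 2 (new)  [load 25/95]
  15 → shelf 2  [load 40/95]
  35 → shelf 2  [load 75/95]
  20 → shelf 2  [load 95/95]
  25 → shelf 3 (new)  [load 25/95]
  20 → shelf 3  [load 45/95]
  20 → shelf 3  [load 65/95]
  10 → shelf 1  [load 95/95]
  35 → shelf 4 (new)  [load 35/95]
  15 → shelf 3  [load 80/95]
4 shelves opened.

4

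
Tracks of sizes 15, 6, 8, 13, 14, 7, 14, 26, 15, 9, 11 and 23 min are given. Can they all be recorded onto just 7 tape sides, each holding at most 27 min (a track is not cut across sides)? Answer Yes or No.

Yes

A valid assignment using 7 tape sides:
  side 1: 26 = 26
  side 2: 23 = 23
  side 3: 15 + 11 = 26
  side 4: 15 + 9 = 24
  side 5: 14 + 13 = 27
  side 6: 14 + 8 = 22
  side 7: 7 + 6 = 13
Every load is within 27 min, so 7 tape sides suffice.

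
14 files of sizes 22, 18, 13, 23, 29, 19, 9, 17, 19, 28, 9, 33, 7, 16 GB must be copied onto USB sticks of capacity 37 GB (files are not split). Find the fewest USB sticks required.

Total = 33 + 29 + 28 + 23 + 22 + 19 + 19 + 18 + 17 + 16 + 13 + 9 + 9 + 7 = 262 GB.
Lower bound: ⌈262/37⌉ = 8 USB sticks.
A packing using 8 USB sticks:
  USB stick 1: 33 = 33
  USB stick 2: 29 + 7 = 36
  USB stick 3: 28 + 9 = 37
  USB stick 4: 23 + 13 = 36
  USB stick 5: 22 + 9 = 31
  USB stick 6: 19 + 18 = 37
  USB stick 7: 19 + 17 = 36
  USB stick 8: 16 = 16
This matches the lower bound, so 8 is optimal.

8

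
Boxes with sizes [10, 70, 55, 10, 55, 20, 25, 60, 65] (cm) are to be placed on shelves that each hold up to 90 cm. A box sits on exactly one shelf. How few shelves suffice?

5

Total = 70 + 65 + 60 + 55 + 55 + 25 + 20 + 10 + 10 = 370 cm.
Lower bound: ⌈370/90⌉ = 5 shelves.
A packing using 5 shelves:
  shelf 1: 70 + 20 = 90
  shelf 2: 65 + 25 = 90
  shelf 3: 60 + 10 + 10 = 80
  shelf 4: 55 = 55
  shelf 5: 55 = 55
This matches the lower bound, so 5 is optimal.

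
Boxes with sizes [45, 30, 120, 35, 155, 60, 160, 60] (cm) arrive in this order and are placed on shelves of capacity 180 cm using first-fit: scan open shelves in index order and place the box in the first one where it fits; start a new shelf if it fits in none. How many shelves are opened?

4

  45 → shelf 1 (new)  [load 45/180]
  30 → shelf 1  [load 75/180]
  120 → shelf 2 (new)  [load 120/180]
  35 → shelf 1  [load 110/180]
  155 → shelf 3 (new)  [load 155/180]
  60 → shelf 1  [load 170/180]
  160 → shelf 4 (new)  [load 160/180]
  60 → shelf 2  [load 180/180]
4 shelves opened.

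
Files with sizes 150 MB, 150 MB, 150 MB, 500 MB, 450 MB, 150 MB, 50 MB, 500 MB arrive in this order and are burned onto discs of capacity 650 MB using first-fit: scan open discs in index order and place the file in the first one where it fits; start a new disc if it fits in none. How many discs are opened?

  150 → disc 1 (new)  [load 150/650]
  150 → disc 1  [load 300/650]
  150 → disc 1  [load 450/650]
  500 → disc 2 (new)  [load 500/650]
  450 → disc 3 (new)  [load 450/650]
  150 → disc 1  [load 600/650]
  50 → disc 1  [load 650/650]
  500 → disc 4 (new)  [load 500/650]
4 discs opened.

4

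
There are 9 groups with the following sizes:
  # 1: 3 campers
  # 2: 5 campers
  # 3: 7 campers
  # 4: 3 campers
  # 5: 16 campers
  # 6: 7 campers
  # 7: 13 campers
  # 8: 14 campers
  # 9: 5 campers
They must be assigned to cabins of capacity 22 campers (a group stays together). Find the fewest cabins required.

4

Total = 16 + 14 + 13 + 7 + 7 + 5 + 5 + 3 + 3 = 73 campers.
Lower bound: ⌈73/22⌉ = 4 cabins.
A packing using 4 cabins:
  cabin 1: 16 + 5 = 21
  cabin 2: 14 + 7 = 21
  cabin 3: 13 + 7 = 20
  cabin 4: 5 + 3 + 3 = 11
This matches the lower bound, so 4 is optimal.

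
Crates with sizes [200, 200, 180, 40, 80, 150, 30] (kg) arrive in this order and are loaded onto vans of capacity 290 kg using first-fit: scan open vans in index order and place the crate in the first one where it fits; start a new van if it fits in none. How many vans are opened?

  200 → van 1 (new)  [load 200/290]
  200 → van 2 (new)  [load 200/290]
  180 → van 3 (new)  [load 180/290]
  40 → van 1  [load 240/290]
  80 → van 2  [load 280/290]
  150 → van 4 (new)  [load 150/290]
  30 → van 1  [load 270/290]
4 vans opened.

4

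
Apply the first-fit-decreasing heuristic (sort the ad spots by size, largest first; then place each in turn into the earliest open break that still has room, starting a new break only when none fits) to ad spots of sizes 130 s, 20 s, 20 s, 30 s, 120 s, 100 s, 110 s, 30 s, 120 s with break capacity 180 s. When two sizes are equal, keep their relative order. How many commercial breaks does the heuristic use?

Sorted descending: 130, 120, 120, 110, 100, 30, 30, 20, 20.
  130 → break 1 (new)  [load 130/180]
  120 → break 2 (new)  [load 120/180]
  120 → break 3 (new)  [load 120/180]
  110 → break 4 (new)  [load 110/180]
  100 → break 5 (new)  [load 100/180]
  30 → break 1  [load 160/180]
  30 → break 2  [load 150/180]
  20 → break 1  [load 180/180]
  20 → break 2  [load 170/180]
5 commercial breaks opened.

5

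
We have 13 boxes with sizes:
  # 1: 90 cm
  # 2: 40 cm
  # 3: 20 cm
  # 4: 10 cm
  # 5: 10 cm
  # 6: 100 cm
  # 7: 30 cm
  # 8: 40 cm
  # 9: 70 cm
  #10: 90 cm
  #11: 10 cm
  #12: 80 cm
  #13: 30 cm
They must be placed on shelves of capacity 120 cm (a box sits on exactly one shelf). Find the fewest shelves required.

Total = 100 + 90 + 90 + 80 + 70 + 40 + 40 + 30 + 30 + 20 + 10 + 10 + 10 = 620 cm.
Lower bound: ⌈620/120⌉ = 6 shelves.
A packing using 6 shelves:
  shelf 1: 100 + 20 = 120
  shelf 2: 90 + 30 = 120
  shelf 3: 90 + 30 = 120
  shelf 4: 80 + 40 = 120
  shelf 5: 70 + 40 + 10 = 120
  shelf 6: 10 + 10 = 20
This matches the lower bound, so 6 is optimal.

6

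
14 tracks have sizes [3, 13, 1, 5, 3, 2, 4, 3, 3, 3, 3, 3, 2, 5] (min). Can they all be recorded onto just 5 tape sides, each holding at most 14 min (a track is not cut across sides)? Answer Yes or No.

A valid assignment using 4 tape sides:
  side 1: 13 + 1 = 14
  side 2: 5 + 5 + 4 = 14
  side 3: 3 + 3 + 3 + 3 + 2 = 14
  side 4: 3 + 3 + 3 + 2 = 11
That uses only 4 ≤ 5, so 5 tape sides are enough.

Yes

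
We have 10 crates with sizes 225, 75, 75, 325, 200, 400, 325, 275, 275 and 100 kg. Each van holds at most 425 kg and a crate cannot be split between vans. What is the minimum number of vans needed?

6

Total = 400 + 325 + 325 + 275 + 275 + 225 + 200 + 100 + 75 + 75 = 2275 kg.
Lower bound: ⌈2275/425⌉ = 6 vans.
A packing using 6 vans:
  van 1: 400 = 400
  van 2: 325 + 100 = 425
  van 3: 325 + 75 = 400
  van 4: 275 + 75 = 350
  van 5: 275 = 275
  van 6: 225 + 200 = 425
This matches the lower bound, so 6 is optimal.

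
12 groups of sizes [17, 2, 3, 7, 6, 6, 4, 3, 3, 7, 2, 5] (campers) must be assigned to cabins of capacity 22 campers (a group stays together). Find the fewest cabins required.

Total = 17 + 7 + 7 + 6 + 6 + 5 + 4 + 3 + 3 + 3 + 2 + 2 = 65 campers.
Lower bound: ⌈65/22⌉ = 3 cabins.
A packing using 3 cabins:
  cabin 1: 17 + 5 = 22
  cabin 2: 7 + 7 + 6 + 2 = 22
  cabin 3: 6 + 4 + 3 + 3 + 3 + 2 = 21
This matches the lower bound, so 3 is optimal.

3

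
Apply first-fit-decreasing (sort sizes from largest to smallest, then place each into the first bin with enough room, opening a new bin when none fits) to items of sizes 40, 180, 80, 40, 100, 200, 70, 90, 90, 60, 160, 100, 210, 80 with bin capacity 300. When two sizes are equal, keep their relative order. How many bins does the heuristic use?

Sorted descending: 210, 200, 180, 160, 100, 100, 90, 90, 80, 80, 70, 60, 40, 40.
  210 → bin 1 (new)  [load 210/300]
  200 → bin 2 (new)  [load 200/300]
  180 → bin 3 (new)  [load 180/300]
  160 → bin 4 (new)  [load 160/300]
  100 → bin 2  [load 300/300]
  100 → bin 3  [load 280/300]
  90 → bin 1  [load 300/300]
  90 → bin 4  [load 250/300]
  80 → bin 5 (new)  [load 80/300]
  80 → bin 5  [load 160/300]
  70 → bin 5  [load 230/300]
  60 → bin 5  [load 290/300]
  40 → bin 4  [load 290/300]
  40 → bin 6 (new)  [load 40/300]
6 bins opened.

6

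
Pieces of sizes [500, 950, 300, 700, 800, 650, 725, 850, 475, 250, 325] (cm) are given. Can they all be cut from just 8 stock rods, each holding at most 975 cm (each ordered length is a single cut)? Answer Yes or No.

Yes

A valid assignment using 8 stock rods:
  stock rod 1: 950 = 950
  stock rod 2: 850 = 850
  stock rod 3: 800 = 800
  stock rod 4: 725 + 250 = 975
  stock rod 5: 700 = 700
  stock rod 6: 650 + 325 = 975
  stock rod 7: 500 + 475 = 975
  stock rod 8: 300 = 300
Every load is within 975 cm, so 8 stock rods suffice.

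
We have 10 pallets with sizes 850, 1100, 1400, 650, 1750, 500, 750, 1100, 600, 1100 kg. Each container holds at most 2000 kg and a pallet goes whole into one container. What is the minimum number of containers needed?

Total = 1750 + 1400 + 1100 + 1100 + 1100 + 850 + 750 + 650 + 600 + 500 = 9800 kg.
Lower bound: ⌈9800/2000⌉ = 5 containers.
A packing using 6 containers:
  container 1: 1750 = 1750
  container 2: 1400 + 600 = 2000
  container 3: 1100 + 850 = 1950
  container 4: 1100 + 750 = 1850
  container 5: 1100 + 650 = 1750
  container 6: 500 = 500
No arrangement into 5 containers stays within capacity, so 6 is optimal.

6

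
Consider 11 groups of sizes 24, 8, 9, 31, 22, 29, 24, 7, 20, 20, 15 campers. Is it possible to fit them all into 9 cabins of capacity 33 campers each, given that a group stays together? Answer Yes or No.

Yes

A valid assignment using 8 cabins:
  cabin 1: 31 = 31
  cabin 2: 29 = 29
  cabin 3: 24 + 9 = 33
  cabin 4: 24 + 8 = 32
  cabin 5: 22 + 7 = 29
  cabin 6: 20 = 20
  cabin 7: 20 = 20
  cabin 8: 15 = 15
That uses only 8 ≤ 9, so 9 cabins are enough.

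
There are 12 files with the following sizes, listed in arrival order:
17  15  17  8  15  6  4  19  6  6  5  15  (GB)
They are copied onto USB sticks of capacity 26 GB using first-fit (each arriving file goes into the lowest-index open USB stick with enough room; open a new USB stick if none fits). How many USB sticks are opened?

6

  17 → USB stick 1 (new)  [load 17/26]
  15 → USB stick 2 (new)  [load 15/26]
  17 → USB stick 3 (new)  [load 17/26]
  8 → USB stick 1  [load 25/26]
  15 → USB stick 4 (new)  [load 15/26]
  6 → USB stick 2  [load 21/26]
  4 → USB stick 2  [load 25/26]
  19 → USB stick 5 (new)  [load 19/26]
  6 → USB stick 3  [load 23/26]
  6 → USB stick 4  [load 21/26]
  5 → USB stick 4  [load 26/26]
  15 → USB stick 6 (new)  [load 15/26]
6 USB sticks opened.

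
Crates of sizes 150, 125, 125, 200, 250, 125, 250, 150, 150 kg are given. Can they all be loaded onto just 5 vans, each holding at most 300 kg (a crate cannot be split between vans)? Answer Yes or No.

No

Total = 1525 kg; ⌈1525/300⌉ = 6.
At least 6 vans are required, but only 5 are allowed.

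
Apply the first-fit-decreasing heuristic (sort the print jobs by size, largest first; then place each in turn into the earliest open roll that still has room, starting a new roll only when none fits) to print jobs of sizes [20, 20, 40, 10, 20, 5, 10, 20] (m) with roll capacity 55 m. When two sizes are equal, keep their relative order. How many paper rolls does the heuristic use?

Sorted descending: 40, 20, 20, 20, 20, 10, 10, 5.
  40 → roll 1 (new)  [load 40/55]
  20 → roll 2 (new)  [load 20/55]
  20 → roll 2  [load 40/55]
  20 → roll 3 (new)  [load 20/55]
  20 → roll 3  [load 40/55]
  10 → roll 1  [load 50/55]
  10 → roll 2  [load 50/55]
  5 → roll 1  [load 55/55]
3 paper rolls opened.

3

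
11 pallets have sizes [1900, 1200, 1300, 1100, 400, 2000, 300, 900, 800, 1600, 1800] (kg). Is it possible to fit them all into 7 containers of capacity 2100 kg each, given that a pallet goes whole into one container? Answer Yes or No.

A valid assignment using 7 containers:
  container 1: 2000 = 2000
  container 2: 1900 = 1900
  container 3: 1800 + 300 = 2100
  container 4: 1600 + 400 = 2000
  container 5: 1300 + 800 = 2100
  container 6: 1200 + 900 = 2100
  container 7: 1100 = 1100
Every load is within 2100 kg, so 7 containers suffice.

Yes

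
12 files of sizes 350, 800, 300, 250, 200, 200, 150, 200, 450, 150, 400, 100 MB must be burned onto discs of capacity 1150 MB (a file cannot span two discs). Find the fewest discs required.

Total = 800 + 450 + 400 + 350 + 300 + 250 + 200 + 200 + 200 + 150 + 150 + 100 = 3550 MB.
Lower bound: ⌈3550/1150⌉ = 4 discs.
A packing using 4 discs:
  disc 1: 800 + 350 = 1150
  disc 2: 450 + 400 + 300 = 1150
  disc 3: 250 + 200 + 200 + 200 + 150 + 150 = 1150
  disc 4: 100 = 100
This matches the lower bound, so 4 is optimal.

4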